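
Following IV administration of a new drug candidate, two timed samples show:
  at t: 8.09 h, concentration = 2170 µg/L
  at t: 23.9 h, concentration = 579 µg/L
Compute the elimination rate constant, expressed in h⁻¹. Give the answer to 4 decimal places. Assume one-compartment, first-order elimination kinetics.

0.0836 h⁻¹

k = ln(C₁/C₂) / (t₂ − t₁) = ln(2170/579) / (23.9 − 8.09)
  = 1.321 / 15.81 = 0.08355 h⁻¹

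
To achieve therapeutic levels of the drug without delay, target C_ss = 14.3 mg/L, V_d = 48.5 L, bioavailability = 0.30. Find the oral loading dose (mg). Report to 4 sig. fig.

2312 mg

LD = Css × Vd / F = 14.3 × 48.5 / 0.30 = 2312 mg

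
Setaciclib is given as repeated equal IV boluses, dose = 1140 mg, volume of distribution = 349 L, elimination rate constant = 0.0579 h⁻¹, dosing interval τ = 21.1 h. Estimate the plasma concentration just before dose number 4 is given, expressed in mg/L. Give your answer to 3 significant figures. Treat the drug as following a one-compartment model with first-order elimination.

1.33 mg/L

C₀ per dose = Dose / Vd = 1140 / 349 = 3.266 mg/L
Fraction remaining after one interval: r = e^(−kτ) = e^(−0.05790 × 21.1) = 0.2947
Before dose 4, 3 doses have been given (aged 1τ, 2τ, 3τ).
C_trough = C₀ × (r + r² + … + r^3) = C₀ × r(1−r^3)/(1−r)
        = 3.266 × 0.2947 × (1 − 0.02559) / (1 − 0.2947) = 1.330 mg/L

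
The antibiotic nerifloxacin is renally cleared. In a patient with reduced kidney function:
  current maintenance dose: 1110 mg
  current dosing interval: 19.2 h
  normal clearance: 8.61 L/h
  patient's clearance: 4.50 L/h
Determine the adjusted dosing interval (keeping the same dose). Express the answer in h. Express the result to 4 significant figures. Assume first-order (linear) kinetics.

36.74 h

To keep the same average steady-state level, dosing rate must scale with clearance.
CL ratio = 4.50 / 8.61 = 0.5226
New interval (same dose) = 19.2 / 0.5226 = 36.74 h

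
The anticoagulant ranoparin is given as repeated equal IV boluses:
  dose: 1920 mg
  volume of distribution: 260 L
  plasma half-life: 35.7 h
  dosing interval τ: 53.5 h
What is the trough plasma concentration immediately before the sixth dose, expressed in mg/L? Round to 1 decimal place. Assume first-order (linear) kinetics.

4.0 mg/L

C₀ per dose = Dose / Vd = 1920 / 260 = 7.385 mg/L
k = ln2 / t½ = 0.693147 / 35.7 = 0.01942 h⁻¹
Fraction remaining after one interval: r = e^(−kτ) = e^(−0.01942 × 53.5) = 0.3538
Before dose 6, 5 doses have been given (aged 1τ, 2τ, 3τ, 4τ, 5τ).
C_trough = C₀ × (r + r² + … + r^5) = C₀ × r(1−r^5)/(1−r)
        = 7.385 × 0.3538 × (1 − 0.005544) / (1 − 0.3538) = 4.021 mg/L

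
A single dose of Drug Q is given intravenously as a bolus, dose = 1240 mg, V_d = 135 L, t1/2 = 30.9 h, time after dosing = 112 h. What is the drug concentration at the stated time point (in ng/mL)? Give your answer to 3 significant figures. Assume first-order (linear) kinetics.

745 ng/mL

C₀ = Dose / Vd = 1240 / 135 = 9.185 mg/L
k = ln2 / t½ = 0.693147 / 30.9 = 0.02243 h⁻¹
C = C₀ · e^(−k·t) = 9.185 × e^(−0.02243 × 112)
  = 9.185 × 0.08109 = 0.7448 mg/L
Convert: 0.7448 mg/L × 1000 = 744.8 ng/mL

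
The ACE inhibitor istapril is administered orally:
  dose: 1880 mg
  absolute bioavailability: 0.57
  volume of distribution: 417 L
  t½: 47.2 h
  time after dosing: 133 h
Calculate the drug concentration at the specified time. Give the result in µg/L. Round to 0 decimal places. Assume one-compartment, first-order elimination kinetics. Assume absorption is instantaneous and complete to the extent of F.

Amount reaching circulation = F × Dose = 0.57 × 1880 = 1072 mg
C₀ = F·Dose / Vd = 1072 / 417 = 2.571 mg/L
k = ln2 / t½ = 0.693147 / 47.2 = 0.01469 h⁻¹
C = C₀ · e^(−k·t) = 2.571 × e^(−0.01469 × 133)
  = 2.571 × 0.1417 = 0.3643 mg/L
Convert: 0.3643 mg/L × 1000 = 364.3 µg/L

364 µg/L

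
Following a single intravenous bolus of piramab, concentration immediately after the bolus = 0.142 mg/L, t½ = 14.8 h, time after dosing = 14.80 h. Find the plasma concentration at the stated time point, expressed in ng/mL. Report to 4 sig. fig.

k = ln2 / t½ = 0.693147 / 14.8 = 0.04683 h⁻¹
t / t½ = 14.80 / 14.8 = 1 half-lives
C = C₀ × (1/2)^1 = 0.1420 × 0.5000 = 0.07100 mg/L
Convert: 0.07100 mg/L × 1000 = 71.00 ng/mL

71.00 ng/mL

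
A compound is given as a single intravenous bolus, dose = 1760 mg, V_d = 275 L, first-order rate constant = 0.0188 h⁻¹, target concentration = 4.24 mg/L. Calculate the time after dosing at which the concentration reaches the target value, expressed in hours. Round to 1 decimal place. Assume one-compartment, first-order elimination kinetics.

C₀ = Dose / Vd = 1760 / 275 = 6.400 mg/L
t = ln(C₀ / C) / k = ln(6.400 / 4.24) / 0.01880
  = ln(1.509) / 0.01880 = 0.4114 / 0.01880 = 21.88 h

21.9 h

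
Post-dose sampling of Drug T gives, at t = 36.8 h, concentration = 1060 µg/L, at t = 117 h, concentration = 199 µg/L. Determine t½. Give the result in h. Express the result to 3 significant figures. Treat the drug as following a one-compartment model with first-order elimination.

33.2 h

k = ln(C₁/C₂) / (t₂ − t₁) = ln(1060/199) / (117 − 36.8)
  = 1.673 / 80.20 = 0.02086 h⁻¹
t½ = ln2 / k = 0.693147 / 0.02086 = 33.23 h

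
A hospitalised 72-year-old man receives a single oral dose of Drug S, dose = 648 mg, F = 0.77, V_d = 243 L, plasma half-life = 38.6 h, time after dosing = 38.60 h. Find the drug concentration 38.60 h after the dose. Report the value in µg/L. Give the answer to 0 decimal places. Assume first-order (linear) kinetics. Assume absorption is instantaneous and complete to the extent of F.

Amount reaching circulation = F × Dose = 0.77 × 648.0 = 499.0 mg
C₀ = F·Dose / Vd = 499.0 / 243 = 2.053 mg/L
k = ln2 / t½ = 0.693147 / 38.6 = 0.01796 h⁻¹
t / t½ = 38.60 / 38.6 = 1 half-lives
C = C₀ × (1/2)^1 = 2.053 × 0.5000 = 1.027 mg/L
Convert: 1.027 mg/L × 1000 = 1027 µg/L

1027 µg/L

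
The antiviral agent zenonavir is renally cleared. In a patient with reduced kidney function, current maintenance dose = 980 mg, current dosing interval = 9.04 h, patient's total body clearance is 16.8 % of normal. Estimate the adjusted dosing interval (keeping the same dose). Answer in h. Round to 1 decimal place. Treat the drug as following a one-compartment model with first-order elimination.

To keep the same average steady-state level, dosing rate must scale with clearance.
CL ratio = 16.8 / 100 = 0.1680
New interval (same dose) = 9.04 / 0.1680 = 53.81 h

53.8 h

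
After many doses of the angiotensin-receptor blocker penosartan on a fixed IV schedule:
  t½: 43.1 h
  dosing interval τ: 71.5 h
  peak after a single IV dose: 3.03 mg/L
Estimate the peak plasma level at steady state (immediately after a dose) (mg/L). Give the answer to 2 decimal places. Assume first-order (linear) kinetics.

k = ln2 / t½ = 0.693147 / 43.1 = 0.01608 h⁻¹
e^(−kτ) = e^(−0.01608 × 71.5) = 0.3167
Accumulation ratio R = 1 / (1 − e^(−kτ)) = 1 / (1 − 0.3167) = 1.463
Steady-state peak = C₀ × R = 3.03 × 1.463 = 4.433 mg/L

4.43 mg/L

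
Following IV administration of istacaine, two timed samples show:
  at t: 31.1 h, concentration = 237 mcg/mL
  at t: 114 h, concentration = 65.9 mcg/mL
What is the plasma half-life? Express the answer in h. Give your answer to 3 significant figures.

44.9 h

k = ln(C₁/C₂) / (t₂ − t₁) = ln(237/65.9) / (114 − 31.1)
  = 1.280 / 82.90 = 0.01544 h⁻¹
t½ = ln2 / k = 0.693147 / 0.01544 = 44.89 h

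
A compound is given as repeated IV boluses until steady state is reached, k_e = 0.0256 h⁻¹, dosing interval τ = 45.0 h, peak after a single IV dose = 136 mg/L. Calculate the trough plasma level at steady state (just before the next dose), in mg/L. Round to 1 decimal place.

e^(−kτ) = e^(−0.02560 × 45.0) = 0.3160
Accumulation ratio R = 1 / (1 − e^(−kτ)) = 1 / (1 − 0.3160) = 1.462
Steady-state trough = C₀ × R × e^(−kτ) = 136 × 1.462 × 0.3160 = 62.83 mg/L

62.8 mg/L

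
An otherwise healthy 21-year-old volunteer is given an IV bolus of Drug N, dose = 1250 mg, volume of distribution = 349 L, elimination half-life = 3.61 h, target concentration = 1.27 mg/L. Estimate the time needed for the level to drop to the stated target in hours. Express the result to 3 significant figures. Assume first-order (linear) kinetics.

C₀ = Dose / Vd = 1250 / 349 = 3.582 mg/L
k = ln2 / t½ = 0.693147 / 3.61 = 0.1920 h⁻¹
t = ln(C₀ / C) / k = ln(3.582 / 1.27) / 0.1920
  = ln(2.820) / 0.1920 = 1.037 / 0.1920 = 5.401 h

5.40 h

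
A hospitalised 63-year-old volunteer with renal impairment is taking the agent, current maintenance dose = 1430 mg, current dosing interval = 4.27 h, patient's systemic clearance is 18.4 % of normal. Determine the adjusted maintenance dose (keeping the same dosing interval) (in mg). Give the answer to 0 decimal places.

263 mg

To keep the same average steady-state level, dosing rate must scale with clearance.
CL ratio = 18.4 / 100 = 0.1840
New dose (same interval) = 1430 × 0.1840 = 263.1 mg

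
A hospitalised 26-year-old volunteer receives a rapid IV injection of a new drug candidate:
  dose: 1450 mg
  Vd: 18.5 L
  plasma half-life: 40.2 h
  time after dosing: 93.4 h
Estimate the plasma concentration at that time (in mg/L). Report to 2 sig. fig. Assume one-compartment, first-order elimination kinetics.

C₀ = Dose / Vd = 1450 / 18.5 = 78.38 mg/L
k = ln2 / t½ = 0.693147 / 40.2 = 0.01724 h⁻¹
C = C₀ · e^(−k·t) = 78.38 × e^(−0.01724 × 93.4)
  = 78.38 × 0.1998 = 15.66 mg/L

16 mg/L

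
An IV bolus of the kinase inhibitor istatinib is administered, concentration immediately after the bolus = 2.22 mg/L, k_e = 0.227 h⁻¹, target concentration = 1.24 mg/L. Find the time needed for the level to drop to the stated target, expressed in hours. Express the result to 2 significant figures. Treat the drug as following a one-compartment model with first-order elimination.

t = ln(C₀ / C) / k = ln(2.220 / 1.24) / 0.2270
  = ln(1.790) / 0.2270 = 0.5822 / 0.2270 = 2.565 h

2.6 h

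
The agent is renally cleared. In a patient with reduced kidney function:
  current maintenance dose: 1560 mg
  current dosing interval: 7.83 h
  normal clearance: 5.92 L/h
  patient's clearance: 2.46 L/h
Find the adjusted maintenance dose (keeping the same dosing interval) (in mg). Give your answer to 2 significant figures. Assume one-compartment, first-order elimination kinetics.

650 mg

To keep the same average steady-state level, dosing rate must scale with clearance.
CL ratio = 2.46 / 5.92 = 0.4155
New dose (same interval) = 1560 × 0.4155 = 648.2 mg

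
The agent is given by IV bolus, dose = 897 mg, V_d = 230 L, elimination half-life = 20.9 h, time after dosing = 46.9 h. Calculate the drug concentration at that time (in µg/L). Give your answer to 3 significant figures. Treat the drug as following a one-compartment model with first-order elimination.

C₀ = Dose / Vd = 897.0 / 230 = 3.900 mg/L
k = ln2 / t½ = 0.693147 / 20.9 = 0.03316 h⁻¹
C = C₀ · e^(−k·t) = 3.900 × e^(−0.03316 × 46.9)
  = 3.900 × 0.2111 = 0.8233 mg/L
Convert: 0.8233 mg/L × 1000 = 823.3 µg/L

823 µg/L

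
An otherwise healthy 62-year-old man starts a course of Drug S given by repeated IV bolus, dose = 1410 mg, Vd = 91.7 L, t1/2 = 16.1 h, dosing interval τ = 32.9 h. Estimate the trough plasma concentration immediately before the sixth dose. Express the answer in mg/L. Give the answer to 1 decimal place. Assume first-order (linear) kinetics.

C₀ per dose = Dose / Vd = 1410 / 91.7 = 15.38 mg/L
k = ln2 / t½ = 0.693147 / 16.1 = 0.04305 h⁻¹
Fraction remaining after one interval: r = e^(−kτ) = e^(−0.04305 × 32.9) = 0.2426
Before dose 6, 5 doses have been given (aged 1τ, 2τ, 3τ, 4τ, 5τ).
C_trough = C₀ × (r + r² + … + r^5) = C₀ × r(1−r^5)/(1−r)
        = 15.38 × 0.2426 × (1 − 0.0008403) / (1 − 0.2426) = 4.922 mg/L

4.9 mg/L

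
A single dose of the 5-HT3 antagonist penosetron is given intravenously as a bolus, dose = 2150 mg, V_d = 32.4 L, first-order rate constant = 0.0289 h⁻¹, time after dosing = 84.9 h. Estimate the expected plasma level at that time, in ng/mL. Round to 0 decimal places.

5706 ng/mL

C₀ = Dose / Vd = 2150 / 32.4 = 66.36 mg/L
C = C₀ · e^(−k·t) = 66.36 × e^(−0.02890 × 84.9)
  = 66.36 × 0.08598 = 5.706 mg/L
Convert: 5.706 mg/L × 1000 = 5706 ng/mL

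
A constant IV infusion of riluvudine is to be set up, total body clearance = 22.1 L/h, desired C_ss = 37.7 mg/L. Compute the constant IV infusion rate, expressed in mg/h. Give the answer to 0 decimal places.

833 mg/h

At steady state, infusion rate R₀ = Css × CL = 37.7 × 22.10 = 833.2 mg/h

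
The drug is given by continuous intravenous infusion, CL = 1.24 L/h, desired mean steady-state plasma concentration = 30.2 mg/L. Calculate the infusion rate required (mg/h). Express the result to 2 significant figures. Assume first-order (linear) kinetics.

37 mg/h

At steady state, infusion rate R₀ = Css × CL = 30.2 × 1.240 = 37.45 mg/h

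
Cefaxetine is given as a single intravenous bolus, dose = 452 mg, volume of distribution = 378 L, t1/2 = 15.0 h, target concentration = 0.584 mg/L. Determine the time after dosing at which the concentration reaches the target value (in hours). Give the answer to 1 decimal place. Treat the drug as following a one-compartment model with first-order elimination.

15.5 h

C₀ = Dose / Vd = 452.0 / 378 = 1.196 mg/L
k = ln2 / t½ = 0.693147 / 15.0 = 0.04621 h⁻¹
t = ln(C₀ / C) / k = ln(1.196 / 0.584) / 0.04621
  = ln(2.048) / 0.04621 = 0.7169 / 0.04621 = 15.51 h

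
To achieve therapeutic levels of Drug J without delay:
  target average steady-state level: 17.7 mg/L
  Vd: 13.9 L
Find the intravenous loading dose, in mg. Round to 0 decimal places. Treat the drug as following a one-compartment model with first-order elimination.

246 mg

LD = Css × Vd = 17.7 × 13.9 = 246.0 mg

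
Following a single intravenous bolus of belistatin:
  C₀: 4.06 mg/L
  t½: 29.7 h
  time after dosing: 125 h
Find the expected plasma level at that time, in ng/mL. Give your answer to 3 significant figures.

220 ng/mL

k = ln2 / t½ = 0.693147 / 29.7 = 0.02334 h⁻¹
C = C₀ · e^(−k·t) = 4.060 × e^(−0.02334 × 125)
  = 4.060 × 0.05407 = 0.2195 mg/L
Convert: 0.2195 mg/L × 1000 = 219.5 ng/mL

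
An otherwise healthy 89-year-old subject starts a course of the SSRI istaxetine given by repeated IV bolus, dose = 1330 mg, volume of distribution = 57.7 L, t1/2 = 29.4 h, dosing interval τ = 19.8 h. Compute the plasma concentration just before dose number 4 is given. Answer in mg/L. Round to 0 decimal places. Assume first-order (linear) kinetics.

C₀ per dose = Dose / Vd = 1330 / 57.7 = 23.05 mg/L
k = ln2 / t½ = 0.693147 / 29.4 = 0.02358 h⁻¹
Fraction remaining after one interval: r = e^(−kτ) = e^(−0.02358 × 19.8) = 0.6270
Before dose 4, 3 doses have been given (aged 1τ, 2τ, 3τ).
C_trough = C₀ × (r + r² + … + r^3) = C₀ × r(1−r^3)/(1−r)
        = 23.05 × 0.6270 × (1 − 0.2465) / (1 − 0.6270) = 29.20 mg/L

29 mg/L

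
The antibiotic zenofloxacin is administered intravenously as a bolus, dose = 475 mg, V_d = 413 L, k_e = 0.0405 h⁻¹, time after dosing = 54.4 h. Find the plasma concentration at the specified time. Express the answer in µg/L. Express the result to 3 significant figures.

127 µg/L

C₀ = Dose / Vd = 475.0 / 413 = 1.150 mg/L
C = C₀ · e^(−k·t) = 1.150 × e^(−0.04050 × 54.4)
  = 1.150 × 0.1104 = 0.1270 mg/L
Convert: 0.1270 mg/L × 1000 = 127.0 µg/L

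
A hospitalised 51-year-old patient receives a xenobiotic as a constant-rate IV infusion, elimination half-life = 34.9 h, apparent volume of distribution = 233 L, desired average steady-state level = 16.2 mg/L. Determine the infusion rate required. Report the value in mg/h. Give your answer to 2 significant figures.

75 mg/h

k = ln2 / t½ = 0.693147 / 34.9 = 0.01986 h⁻¹
CL = k × Vd = 0.01986 × 233 = 4.627 L/h
At steady state, infusion rate R₀ = Css × CL = 16.2 × 4.627 = 74.96 mg/h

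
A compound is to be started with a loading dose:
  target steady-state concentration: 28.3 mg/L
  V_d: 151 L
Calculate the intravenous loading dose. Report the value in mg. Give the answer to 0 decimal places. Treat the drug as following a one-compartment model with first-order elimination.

LD = Css × Vd = 28.3 × 151 = 4273 mg

4273 mg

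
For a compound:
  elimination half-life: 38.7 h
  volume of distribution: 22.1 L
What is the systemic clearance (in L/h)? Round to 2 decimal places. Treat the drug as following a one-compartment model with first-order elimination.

k = ln2 / t½ = 0.693147 / 38.7 = 0.01791 h⁻¹
CL = k × Vd = 0.01791 × 22.1 = 0.3958 L/h

0.40 L/h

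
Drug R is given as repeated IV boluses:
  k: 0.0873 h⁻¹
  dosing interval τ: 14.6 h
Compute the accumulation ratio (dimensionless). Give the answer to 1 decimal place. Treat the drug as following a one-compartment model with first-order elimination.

e^(−kτ) = e^(−0.08730 × 14.6) = 0.2795
Accumulation ratio R = 1 / (1 − e^(−kτ)) = 1 / (1 − 0.2795) = 1.388

1.4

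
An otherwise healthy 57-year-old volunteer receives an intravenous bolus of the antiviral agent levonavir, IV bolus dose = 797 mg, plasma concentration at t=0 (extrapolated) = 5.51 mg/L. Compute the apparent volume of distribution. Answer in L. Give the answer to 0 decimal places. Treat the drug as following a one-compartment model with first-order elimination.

Vd = Dose / C₀ = 797.0 / 5.51 = 144.6 L

145 L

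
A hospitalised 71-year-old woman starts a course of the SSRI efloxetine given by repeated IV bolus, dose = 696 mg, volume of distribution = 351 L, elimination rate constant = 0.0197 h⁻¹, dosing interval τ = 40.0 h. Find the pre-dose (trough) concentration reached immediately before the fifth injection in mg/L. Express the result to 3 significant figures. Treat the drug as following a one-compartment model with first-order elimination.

C₀ per dose = Dose / Vd = 696 / 351 = 1.983 mg/L
Fraction remaining after one interval: r = e^(−kτ) = e^(−0.01970 × 40.0) = 0.4548
Before dose 5, 4 doses have been given (aged 1τ, 2τ, 3τ, 4τ).
C_trough = C₀ × (r + r² + … + r^4) = C₀ × r(1−r^4)/(1−r)
        = 1.983 × 0.4548 × (1 − 0.04278) / (1 − 0.4548) = 1.583 mg/L

1.58 mg/L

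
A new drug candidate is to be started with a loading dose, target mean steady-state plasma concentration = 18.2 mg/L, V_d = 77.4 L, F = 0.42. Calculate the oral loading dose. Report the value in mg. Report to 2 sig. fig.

3400 mg

LD = Css × Vd / F = 18.2 × 77.4 / 0.42 = 3354 mg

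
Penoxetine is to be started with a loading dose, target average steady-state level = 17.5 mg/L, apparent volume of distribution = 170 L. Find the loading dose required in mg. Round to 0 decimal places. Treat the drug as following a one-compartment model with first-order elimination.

LD = Css × Vd = 17.5 × 170 = 2975 mg

2975 mg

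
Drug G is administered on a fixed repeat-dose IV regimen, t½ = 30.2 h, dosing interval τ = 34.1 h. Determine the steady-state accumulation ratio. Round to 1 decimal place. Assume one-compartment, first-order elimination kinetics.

1.8

k = ln2 / t½ = 0.693147 / 30.2 = 0.02295 h⁻¹
e^(−kτ) = e^(−0.02295 × 34.1) = 0.4572
Accumulation ratio R = 1 / (1 − e^(−kτ)) = 1 / (1 − 0.4572) = 1.842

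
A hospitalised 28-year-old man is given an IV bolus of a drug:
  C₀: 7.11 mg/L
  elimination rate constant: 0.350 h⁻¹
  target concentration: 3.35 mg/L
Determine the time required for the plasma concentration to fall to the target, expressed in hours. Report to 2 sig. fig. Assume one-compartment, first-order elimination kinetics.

2.2 h

t = ln(C₀ / C) / k = ln(7.110 / 3.35) / 0.3500
  = ln(2.122) / 0.3500 = 0.7524 / 0.3500 = 2.150 h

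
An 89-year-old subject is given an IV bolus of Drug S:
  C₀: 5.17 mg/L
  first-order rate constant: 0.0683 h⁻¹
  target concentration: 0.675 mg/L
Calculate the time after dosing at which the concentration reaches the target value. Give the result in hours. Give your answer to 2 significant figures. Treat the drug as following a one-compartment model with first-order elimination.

30 h

t = ln(C₀ / C) / k = ln(5.170 / 0.675) / 0.06830
  = ln(7.659) / 0.06830 = 2.036 / 0.06830 = 29.81 h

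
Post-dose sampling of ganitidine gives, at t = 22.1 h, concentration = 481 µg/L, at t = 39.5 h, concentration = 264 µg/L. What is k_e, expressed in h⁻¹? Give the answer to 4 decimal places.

k = ln(C₁/C₂) / (t₂ − t₁) = ln(481/264) / (39.5 − 22.1)
  = 0.5999 / 17.40 = 0.03448 h⁻¹

0.0345 h⁻¹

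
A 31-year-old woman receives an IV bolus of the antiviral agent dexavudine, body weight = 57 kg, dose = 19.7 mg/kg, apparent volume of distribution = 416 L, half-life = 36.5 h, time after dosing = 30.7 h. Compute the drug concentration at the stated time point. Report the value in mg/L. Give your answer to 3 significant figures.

1.51 mg/L

Total dose = 19.7 × 57 = 1123 mg
C₀ = Dose / Vd = 1123 / 416 = 2.700 mg/L
k = ln2 / t½ = 0.693147 / 36.5 = 0.01899 h⁻¹
C = C₀ · e^(−k·t) = 2.700 × e^(−0.01899 × 30.7)
  = 2.700 × 0.5582 = 1.507 mg/L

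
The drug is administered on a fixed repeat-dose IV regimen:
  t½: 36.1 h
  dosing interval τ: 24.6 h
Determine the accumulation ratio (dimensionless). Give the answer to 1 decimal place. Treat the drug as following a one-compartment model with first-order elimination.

k = ln2 / t½ = 0.693147 / 36.1 = 0.01920 h⁻¹
e^(−kτ) = e^(−0.01920 × 24.6) = 0.6236
Accumulation ratio R = 1 / (1 − e^(−kτ)) = 1 / (1 − 0.6236) = 2.657

2.7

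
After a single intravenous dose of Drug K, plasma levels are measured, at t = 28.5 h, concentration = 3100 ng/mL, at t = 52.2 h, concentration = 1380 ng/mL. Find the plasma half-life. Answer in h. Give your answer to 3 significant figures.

20.3 h

k = ln(C₁/C₂) / (t₂ − t₁) = ln(3100/1380) / (52.2 − 28.5)
  = 0.8093 / 23.70 = 0.03415 h⁻¹
t½ = ln2 / k = 0.693147 / 0.03415 = 20.30 h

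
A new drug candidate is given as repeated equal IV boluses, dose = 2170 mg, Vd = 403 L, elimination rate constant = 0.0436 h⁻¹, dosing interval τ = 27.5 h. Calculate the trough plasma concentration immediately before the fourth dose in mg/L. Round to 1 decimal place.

C₀ per dose = Dose / Vd = 2170 / 403 = 5.385 mg/L
Fraction remaining after one interval: r = e^(−kτ) = e^(−0.04360 × 27.5) = 0.3015
Before dose 4, 3 doses have been given (aged 1τ, 2τ, 3τ).
C_trough = C₀ × (r + r² + … + r^3) = C₀ × r(1−r^3)/(1−r)
        = 5.385 × 0.3015 × (1 − 0.02741) / (1 − 0.3015) = 2.261 mg/L

2.3 mg/L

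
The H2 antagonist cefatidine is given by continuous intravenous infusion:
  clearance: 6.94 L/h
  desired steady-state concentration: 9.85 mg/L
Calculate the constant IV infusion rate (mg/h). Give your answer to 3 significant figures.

At steady state, infusion rate R₀ = Css × CL = 9.85 × 6.940 = 68.36 mg/h

68.4 mg/h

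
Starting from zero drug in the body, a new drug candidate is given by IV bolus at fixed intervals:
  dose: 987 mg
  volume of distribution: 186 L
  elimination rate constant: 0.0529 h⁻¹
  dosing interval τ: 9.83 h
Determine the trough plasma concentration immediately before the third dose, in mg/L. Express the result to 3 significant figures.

C₀ per dose = Dose / Vd = 987 / 186 = 5.306 mg/L
Fraction remaining after one interval: r = e^(−kτ) = e^(−0.05290 × 9.83) = 0.5945
Before dose 3, 2 doses have been given (aged 1τ, 2τ).
C_trough = C₀ × (r + r²) = 5.306 × (0.5945 + 0.3534) = 5.030 mg/L

5.03 mg/L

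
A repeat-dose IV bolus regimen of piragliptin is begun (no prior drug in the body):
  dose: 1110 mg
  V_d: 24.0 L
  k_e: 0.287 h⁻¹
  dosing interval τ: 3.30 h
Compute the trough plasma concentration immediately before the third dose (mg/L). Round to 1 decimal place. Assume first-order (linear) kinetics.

24.9 mg/L

C₀ per dose = Dose / Vd = 1110 / 24.0 = 46.25 mg/L
Fraction remaining after one interval: r = e^(−kτ) = e^(−0.2870 × 3.30) = 0.3879
Before dose 3, 2 doses have been given (aged 1τ, 2τ).
C_trough = C₀ × (r + r²) = 46.25 × (0.3879 + 0.1505) = 24.90 mg/L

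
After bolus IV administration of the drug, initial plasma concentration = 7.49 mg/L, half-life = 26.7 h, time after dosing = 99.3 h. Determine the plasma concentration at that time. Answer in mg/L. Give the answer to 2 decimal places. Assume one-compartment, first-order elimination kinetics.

0.57 mg/L

k = ln2 / t½ = 0.693147 / 26.7 = 0.02596 h⁻¹
C = C₀ · e^(−k·t) = 7.490 × e^(−0.02596 × 99.3)
  = 7.490 × 0.07594 = 0.5688 mg/L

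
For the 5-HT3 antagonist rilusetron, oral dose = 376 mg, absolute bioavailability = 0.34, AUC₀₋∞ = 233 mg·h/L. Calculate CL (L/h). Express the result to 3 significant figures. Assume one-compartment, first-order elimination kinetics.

0.549 L/h

CL = F·Dose / AUC = 0.34 × 376 / 233 = 0.5487 L/h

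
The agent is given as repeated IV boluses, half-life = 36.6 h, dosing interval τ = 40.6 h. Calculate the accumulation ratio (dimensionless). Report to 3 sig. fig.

1.86

k = ln2 / t½ = 0.693147 / 36.6 = 0.01894 h⁻¹
e^(−kτ) = e^(−0.01894 × 40.6) = 0.4635
Accumulation ratio R = 1 / (1 − e^(−kτ)) = 1 / (1 − 0.4635) = 1.864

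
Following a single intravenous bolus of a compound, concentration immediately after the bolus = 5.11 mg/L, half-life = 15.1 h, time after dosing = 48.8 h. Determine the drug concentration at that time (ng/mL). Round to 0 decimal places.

k = ln2 / t½ = 0.693147 / 15.1 = 0.04590 h⁻¹
C = C₀ · e^(−k·t) = 5.110 × e^(−0.04590 × 48.8)
  = 5.110 × 0.1065 = 0.5442 mg/L
Convert: 0.5442 mg/L × 1000 = 544.2 ng/mL

544 ng/mL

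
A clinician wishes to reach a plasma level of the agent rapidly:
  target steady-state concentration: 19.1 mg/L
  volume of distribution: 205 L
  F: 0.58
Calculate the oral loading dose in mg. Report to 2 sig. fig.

6800 mg

LD = Css × Vd / F = 19.1 × 205 / 0.58 = 6751 mg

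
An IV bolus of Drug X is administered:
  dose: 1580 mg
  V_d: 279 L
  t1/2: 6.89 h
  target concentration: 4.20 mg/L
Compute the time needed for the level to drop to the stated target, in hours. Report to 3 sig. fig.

2.97 h

C₀ = Dose / Vd = 1580 / 279 = 5.663 mg/L
k = ln2 / t½ = 0.693147 / 6.89 = 0.1006 h⁻¹
t = ln(C₀ / C) / k = ln(5.663 / 4.20) / 0.1006
  = ln(1.348) / 0.1006 = 0.2986 / 0.1006 = 2.968 h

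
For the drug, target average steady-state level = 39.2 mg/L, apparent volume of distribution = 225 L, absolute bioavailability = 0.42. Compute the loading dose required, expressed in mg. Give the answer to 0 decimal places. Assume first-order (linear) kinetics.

LD = Css × Vd / F = 39.2 × 225 / 0.42 = 21000 mg

21000 mg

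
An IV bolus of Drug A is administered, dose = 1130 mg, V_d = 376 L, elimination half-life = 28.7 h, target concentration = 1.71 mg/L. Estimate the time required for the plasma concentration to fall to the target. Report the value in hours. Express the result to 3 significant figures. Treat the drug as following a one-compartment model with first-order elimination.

C₀ = Dose / Vd = 1130 / 376 = 3.005 mg/L
k = ln2 / t½ = 0.693147 / 28.7 = 0.02415 h⁻¹
t = ln(C₀ / C) / k = ln(3.005 / 1.71) / 0.02415
  = ln(1.757) / 0.02415 = 0.5636 / 0.02415 = 23.34 h

23.3 h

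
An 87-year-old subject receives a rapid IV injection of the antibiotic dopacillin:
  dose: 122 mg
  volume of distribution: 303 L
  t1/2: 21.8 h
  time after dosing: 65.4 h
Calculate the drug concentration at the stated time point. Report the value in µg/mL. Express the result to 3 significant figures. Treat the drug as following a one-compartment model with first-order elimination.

C₀ = Dose / Vd = 122.0 / 303 = 0.4026 mg/L
k = ln2 / t½ = 0.693147 / 21.8 = 0.03180 h⁻¹
C = C₀ · e^(−k·t) = 0.4026 × e^(−0.03180 × 65.4)
  = 0.4026 × 0.1250 = 0.05033 mg/L
(0.05033 mg/L = 0.05033 µg/mL)

0.0503 µg/mL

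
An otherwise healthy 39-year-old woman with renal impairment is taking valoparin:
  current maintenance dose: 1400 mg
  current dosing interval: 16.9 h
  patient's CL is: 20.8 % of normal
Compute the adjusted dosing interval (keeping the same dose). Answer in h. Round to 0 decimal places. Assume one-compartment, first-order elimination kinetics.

To keep the same average steady-state level, dosing rate must scale with clearance.
CL ratio = 20.8 / 100 = 0.2080
New interval (same dose) = 16.9 / 0.2080 = 81.25 h

81 h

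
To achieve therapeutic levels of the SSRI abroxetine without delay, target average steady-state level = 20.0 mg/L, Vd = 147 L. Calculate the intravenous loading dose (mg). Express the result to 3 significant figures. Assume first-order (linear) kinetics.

LD = Css × Vd = 20.0 × 147 = 2940 mg

2940 mg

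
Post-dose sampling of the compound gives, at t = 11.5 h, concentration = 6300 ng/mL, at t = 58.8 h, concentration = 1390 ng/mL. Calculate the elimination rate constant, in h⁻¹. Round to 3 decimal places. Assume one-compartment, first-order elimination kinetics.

0.032 h⁻¹

k = ln(C₁/C₂) / (t₂ − t₁) = ln(6300/1390) / (58.8 − 11.5)
  = 1.511 / 47.30 = 0.03195 h⁻¹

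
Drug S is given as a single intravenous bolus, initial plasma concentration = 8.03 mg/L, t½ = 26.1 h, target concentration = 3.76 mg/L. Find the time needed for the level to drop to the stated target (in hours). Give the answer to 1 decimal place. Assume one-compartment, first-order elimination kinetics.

k = ln2 / t½ = 0.693147 / 26.1 = 0.02656 h⁻¹
t = ln(C₀ / C) / k = ln(8.030 / 3.76) / 0.02656
  = ln(2.136) / 0.02656 = 0.7589 / 0.02656 = 28.57 h

28.6 h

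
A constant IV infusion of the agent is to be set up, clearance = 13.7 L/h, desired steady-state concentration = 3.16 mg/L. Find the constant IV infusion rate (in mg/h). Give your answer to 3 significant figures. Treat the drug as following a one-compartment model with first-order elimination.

At steady state, infusion rate R₀ = Css × CL = 3.16 × 13.70 = 43.29 mg/h

43.3 mg/h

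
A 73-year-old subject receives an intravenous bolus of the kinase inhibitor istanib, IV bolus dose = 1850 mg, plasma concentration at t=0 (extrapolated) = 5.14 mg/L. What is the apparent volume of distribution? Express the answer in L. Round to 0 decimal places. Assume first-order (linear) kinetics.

Vd = Dose / C₀ = 1850 / 5.14 = 359.9 L

360 L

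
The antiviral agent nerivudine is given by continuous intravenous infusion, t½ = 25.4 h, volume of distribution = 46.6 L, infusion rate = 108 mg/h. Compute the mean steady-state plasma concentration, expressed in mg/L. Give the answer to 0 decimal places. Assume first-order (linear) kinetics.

k = ln2 / t½ = 0.693147 / 25.4 = 0.02729 h⁻¹
CL = k × Vd = 0.02729 × 46.6 = 1.272 L/h
At steady state Css = R₀ / CL = 108 / 1.272 = 84.91 mg/L

85 mg/L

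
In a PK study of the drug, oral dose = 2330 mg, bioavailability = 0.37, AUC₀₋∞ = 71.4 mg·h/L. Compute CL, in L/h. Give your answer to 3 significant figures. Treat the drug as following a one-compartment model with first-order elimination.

CL = F·Dose / AUC = 0.37 × 2330 / 71.4 = 12.07 L/h

12.1 L/h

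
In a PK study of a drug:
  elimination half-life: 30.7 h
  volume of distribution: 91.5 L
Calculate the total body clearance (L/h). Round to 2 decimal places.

k = ln2 / t½ = 0.693147 / 30.7 = 0.02258 h⁻¹
CL = k × Vd = 0.02258 × 91.5 = 2.066 L/h

2.07 L/h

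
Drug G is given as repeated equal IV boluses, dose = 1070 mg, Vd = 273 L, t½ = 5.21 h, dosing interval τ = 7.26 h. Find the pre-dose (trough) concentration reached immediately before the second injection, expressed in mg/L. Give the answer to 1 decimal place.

1.5 mg/L

C₀ per dose = Dose / Vd = 1070 / 273 = 3.919 mg/L
k = ln2 / t½ = 0.693147 / 5.21 = 0.1330 h⁻¹
Fraction remaining after one interval: r = e^(−kτ) = e^(−0.1330 × 7.26) = 0.3808
Before dose 2, 1 dose has been given (aged 1τ).
C_trough = C₀ × r = 3.919 × 0.3808 = 1.492 mg/L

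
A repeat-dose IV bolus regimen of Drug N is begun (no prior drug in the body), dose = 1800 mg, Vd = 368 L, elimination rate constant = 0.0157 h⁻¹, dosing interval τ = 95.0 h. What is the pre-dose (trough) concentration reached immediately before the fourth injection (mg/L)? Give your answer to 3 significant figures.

C₀ per dose = Dose / Vd = 1800 / 368 = 4.891 mg/L
Fraction remaining after one interval: r = e^(−kτ) = e^(−0.01570 × 95.0) = 0.2250
Before dose 4, 3 doses have been given (aged 1τ, 2τ, 3τ).
C_trough = C₀ × (r + r² + … + r^3) = C₀ × r(1−r^3)/(1−r)
        = 4.891 × 0.2250 × (1 − 0.01139) / (1 − 0.2250) = 1.404 mg/L

1.40 mg/L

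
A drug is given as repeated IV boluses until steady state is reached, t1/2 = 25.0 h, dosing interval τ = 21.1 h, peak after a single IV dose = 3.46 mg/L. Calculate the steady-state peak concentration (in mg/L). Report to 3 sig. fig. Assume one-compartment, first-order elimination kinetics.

k = ln2 / t½ = 0.693147 / 25.0 = 0.02773 h⁻¹
e^(−kτ) = e^(−0.02773 × 21.1) = 0.5570
Accumulation ratio R = 1 / (1 − e^(−kτ)) = 1 / (1 − 0.5570) = 2.257
Steady-state peak = C₀ × R = 3.46 × 2.257 = 7.809 mg/L

7.81 mg/L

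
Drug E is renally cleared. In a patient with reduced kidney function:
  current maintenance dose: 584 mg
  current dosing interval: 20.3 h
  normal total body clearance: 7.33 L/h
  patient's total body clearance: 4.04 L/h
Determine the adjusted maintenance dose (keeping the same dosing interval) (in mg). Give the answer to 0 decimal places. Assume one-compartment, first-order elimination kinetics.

To keep the same average steady-state level, dosing rate must scale with clearance.
CL ratio = 4.04 / 7.33 = 0.5512
New dose (same interval) = 584 × 0.5512 = 321.9 mg

322 mg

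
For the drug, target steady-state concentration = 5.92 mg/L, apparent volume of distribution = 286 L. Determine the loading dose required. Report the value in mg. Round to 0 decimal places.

LD = Css × Vd = 5.92 × 286 = 1693 mg

1693 mg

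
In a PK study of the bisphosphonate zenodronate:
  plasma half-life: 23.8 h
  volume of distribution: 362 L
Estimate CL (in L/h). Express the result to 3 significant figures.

k = ln2 / t½ = 0.693147 / 23.8 = 0.02912 h⁻¹
CL = k × Vd = 0.02912 × 362 = 10.54 L/h

10.5 L/h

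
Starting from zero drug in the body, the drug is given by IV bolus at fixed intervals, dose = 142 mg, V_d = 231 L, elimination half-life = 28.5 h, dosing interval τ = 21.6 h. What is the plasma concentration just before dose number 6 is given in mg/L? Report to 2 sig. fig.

C₀ per dose = Dose / Vd = 142 / 231 = 0.6147 mg/L
k = ln2 / t½ = 0.693147 / 28.5 = 0.02432 h⁻¹
Fraction remaining after one interval: r = e^(−kτ) = e^(−0.02432 × 21.6) = 0.5914
Before dose 6, 5 doses have been given (aged 1τ, 2τ, 3τ, 4τ, 5τ).
C_trough = C₀ × (r + r² + … + r^5) = C₀ × r(1−r^5)/(1−r)
        = 0.6147 × 0.5914 × (1 − 0.07234) / (1 − 0.5914) = 0.8253 mg/L

0.83 mg/L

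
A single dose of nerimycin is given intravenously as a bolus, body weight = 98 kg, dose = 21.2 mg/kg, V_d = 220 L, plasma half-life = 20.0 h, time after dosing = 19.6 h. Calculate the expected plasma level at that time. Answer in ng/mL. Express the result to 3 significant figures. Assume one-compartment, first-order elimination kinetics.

4790 ng/mL

Total dose = 21.2 × 98 = 2078 mg
C₀ = Dose / Vd = 2078 / 220 = 9.445 mg/L
k = ln2 / t½ = 0.693147 / 20.0 = 0.03466 h⁻¹
C = C₀ · e^(−k·t) = 9.445 × e^(−0.03466 × 19.6)
  = 9.445 × 0.5070 = 4.789 mg/L
Convert: 4.789 mg/L × 1000 = 4789 ng/mL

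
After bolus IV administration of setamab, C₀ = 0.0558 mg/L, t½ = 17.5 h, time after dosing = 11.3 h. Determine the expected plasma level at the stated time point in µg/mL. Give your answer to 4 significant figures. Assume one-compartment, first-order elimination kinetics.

0.03567 µg/mL

k = ln2 / t½ = 0.693147 / 17.5 = 0.03961 h⁻¹
C = C₀ · e^(−k·t) = 0.05580 × e^(−0.03961 × 11.3)
  = 0.05580 × 0.6392 = 0.03567 mg/L
(0.03567 mg/L = 0.03567 µg/mL)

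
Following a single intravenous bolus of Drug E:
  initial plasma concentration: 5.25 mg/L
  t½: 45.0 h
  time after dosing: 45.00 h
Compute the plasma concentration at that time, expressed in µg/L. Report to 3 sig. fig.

k = ln2 / t½ = 0.693147 / 45.0 = 0.01540 h⁻¹
t / t½ = 45.00 / 45.0 = 1 half-lives
C = C₀ × (1/2)^1 = 5.250 × 0.5000 = 2.625 mg/L
Convert: 2.625 mg/L × 1000 = 2625 µg/L

2630 µg/L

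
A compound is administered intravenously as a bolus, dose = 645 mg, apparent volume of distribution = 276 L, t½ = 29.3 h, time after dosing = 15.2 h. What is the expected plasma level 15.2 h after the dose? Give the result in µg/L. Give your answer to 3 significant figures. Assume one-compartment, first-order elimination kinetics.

C₀ = Dose / Vd = 645.0 / 276 = 2.337 mg/L
k = ln2 / t½ = 0.693147 / 29.3 = 0.02366 h⁻¹
C = C₀ · e^(−k·t) = 2.337 × e^(−0.02366 × 15.2)
  = 2.337 × 0.6979 = 1.631 mg/L
Convert: 1.631 mg/L × 1000 = 1631 µg/L

1630 µg/L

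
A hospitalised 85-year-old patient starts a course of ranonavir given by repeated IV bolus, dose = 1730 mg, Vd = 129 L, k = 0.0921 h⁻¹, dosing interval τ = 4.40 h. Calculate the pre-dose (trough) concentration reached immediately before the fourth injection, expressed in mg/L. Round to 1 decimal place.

C₀ per dose = Dose / Vd = 1730 / 129 = 13.41 mg/L
Fraction remaining after one interval: r = e^(−kτ) = e^(−0.09210 × 4.40) = 0.6668
Before dose 4, 3 doses have been given (aged 1τ, 2τ, 3τ).
C_trough = C₀ × (r + r² + … + r^3) = C₀ × r(1−r^3)/(1−r)
        = 13.41 × 0.6668 × (1 − 0.2965) / (1 − 0.6668) = 18.88 mg/L

18.9 mg/L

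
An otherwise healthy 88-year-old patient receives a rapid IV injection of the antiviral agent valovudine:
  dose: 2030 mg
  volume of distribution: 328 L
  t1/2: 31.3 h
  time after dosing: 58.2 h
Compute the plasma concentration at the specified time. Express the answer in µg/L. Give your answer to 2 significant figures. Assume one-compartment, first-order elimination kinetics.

1700 µg/L

C₀ = Dose / Vd = 2030 / 328 = 6.189 mg/L
k = ln2 / t½ = 0.693147 / 31.3 = 0.02215 h⁻¹
C = C₀ · e^(−k·t) = 6.189 × e^(−0.02215 × 58.2)
  = 6.189 × 0.2755 = 1.705 mg/L
Convert: 1.705 mg/L × 1000 = 1705 µg/L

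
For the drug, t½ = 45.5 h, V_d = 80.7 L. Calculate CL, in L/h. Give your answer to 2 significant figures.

1.2 L/h

k = ln2 / t½ = 0.693147 / 45.5 = 0.01523 h⁻¹
CL = k × Vd = 0.01523 × 80.7 = 1.229 L/h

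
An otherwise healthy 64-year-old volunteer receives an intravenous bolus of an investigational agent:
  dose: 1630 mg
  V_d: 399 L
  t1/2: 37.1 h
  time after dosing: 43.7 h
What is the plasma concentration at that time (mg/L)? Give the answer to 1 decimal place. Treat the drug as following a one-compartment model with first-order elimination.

1.8 mg/L

C₀ = Dose / Vd = 1630 / 399 = 4.085 mg/L
k = ln2 / t½ = 0.693147 / 37.1 = 0.01868 h⁻¹
C = C₀ · e^(−k·t) = 4.085 × e^(−0.01868 × 43.7)
  = 4.085 × 0.4421 = 1.806 mg/L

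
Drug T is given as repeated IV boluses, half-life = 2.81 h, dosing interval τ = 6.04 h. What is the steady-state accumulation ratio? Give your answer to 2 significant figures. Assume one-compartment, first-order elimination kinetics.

1.3

k = ln2 / t½ = 0.693147 / 2.81 = 0.2467 h⁻¹
e^(−kτ) = e^(−0.2467 × 6.04) = 0.2254
Accumulation ratio R = 1 / (1 − e^(−kτ)) = 1 / (1 − 0.2254) = 1.291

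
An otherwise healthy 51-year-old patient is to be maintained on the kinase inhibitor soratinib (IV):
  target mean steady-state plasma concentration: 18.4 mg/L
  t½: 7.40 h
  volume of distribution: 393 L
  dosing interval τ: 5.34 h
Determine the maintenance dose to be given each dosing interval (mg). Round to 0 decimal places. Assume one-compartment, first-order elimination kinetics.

3617 mg

k = ln2 / t½ = 0.693147 / 7.40 = 0.09367 h⁻¹
CL = k × Vd = 0.09367 × 393 = 36.81 L/h
At steady state, Dose/τ = Css × CL.
Dose = Css × CL × τ = 18.4 × 36.81 × 5.34 = 3617 mg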